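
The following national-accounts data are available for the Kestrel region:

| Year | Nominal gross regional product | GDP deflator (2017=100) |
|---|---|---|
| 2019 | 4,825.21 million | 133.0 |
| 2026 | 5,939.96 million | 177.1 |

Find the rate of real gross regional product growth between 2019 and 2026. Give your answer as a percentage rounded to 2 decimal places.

Real gross regional product 2019 = 4825.21 / 1.330 = 3627.98.
Real gross regional product 2026 = 5939.96 / 1.771 = 3354.01.
Real growth = 3354.01 / 3627.98 − 1 = -0.0755.

-7.55%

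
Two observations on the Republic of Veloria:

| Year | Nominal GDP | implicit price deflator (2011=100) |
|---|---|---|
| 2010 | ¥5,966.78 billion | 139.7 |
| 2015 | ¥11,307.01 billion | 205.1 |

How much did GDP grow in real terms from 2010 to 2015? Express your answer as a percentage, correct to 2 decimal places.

29.07%

Deflate each year: 2010 → 5966.78/1.397 = 4271.14; 2015 → 11307.01/2.051 = 5512.93.
So real GDP changed by 5512.93/4271.14 − 1 = 0.2907, i.e. 29.07%.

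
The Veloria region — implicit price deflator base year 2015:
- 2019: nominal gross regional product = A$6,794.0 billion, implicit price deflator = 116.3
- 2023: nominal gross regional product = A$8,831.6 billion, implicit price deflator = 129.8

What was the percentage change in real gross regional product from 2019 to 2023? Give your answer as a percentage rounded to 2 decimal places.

Real gross regional product 2019 = 6794.0 / 1.163 = 5841.79.
Real gross regional product 2023 = 8831.6 / 1.298 = 6804.01.
Real growth = 6804.01 / 5841.79 − 1 = 0.1647.

16.47%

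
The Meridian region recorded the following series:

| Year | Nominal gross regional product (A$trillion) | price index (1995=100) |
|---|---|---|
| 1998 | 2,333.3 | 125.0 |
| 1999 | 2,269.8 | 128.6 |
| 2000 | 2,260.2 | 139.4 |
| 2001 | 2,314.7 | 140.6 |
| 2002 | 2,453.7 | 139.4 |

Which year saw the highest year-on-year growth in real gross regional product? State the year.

1999: real = 2269.8/1.286 = 1765.01; growth vs 1998 (1866.64) = -5.44%.
2000: real = 2260.2/1.394 = 1621.38; growth vs 1999 (1765.01) = -8.14%.
2001: real = 2314.7/1.406 = 1646.30; growth vs 2000 (1621.38) = 1.54%.
2002: real = 2453.7/1.394 = 1760.19; growth vs 2001 (1646.30) = 6.92%.

2002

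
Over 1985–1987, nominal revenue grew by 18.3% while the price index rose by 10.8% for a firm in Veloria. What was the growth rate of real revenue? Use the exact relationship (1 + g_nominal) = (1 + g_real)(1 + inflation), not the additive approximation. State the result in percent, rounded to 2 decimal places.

(1 + g_nom) = (1 + g_real)(1 + π), so g_real = 1.1830 / 1.1080 − 1 = 0.06769.

6.77%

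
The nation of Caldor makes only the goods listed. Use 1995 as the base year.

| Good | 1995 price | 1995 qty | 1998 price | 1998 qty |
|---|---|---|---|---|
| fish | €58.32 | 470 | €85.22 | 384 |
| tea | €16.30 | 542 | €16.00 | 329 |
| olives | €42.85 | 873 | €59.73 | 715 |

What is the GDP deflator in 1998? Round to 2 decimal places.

Nominal GDP 1998 = 85.22·384 + 16.00·329 + 59.73·715 = 80695.43.
Real GDP 1998 (at 1995 prices) = 58.32·384 + 16.30·329 + 42.85·715 = 58395.33.
Deflator = Nominal/Real × 100 = 80695.43/58395.33 × 100 = 138.188.

138.19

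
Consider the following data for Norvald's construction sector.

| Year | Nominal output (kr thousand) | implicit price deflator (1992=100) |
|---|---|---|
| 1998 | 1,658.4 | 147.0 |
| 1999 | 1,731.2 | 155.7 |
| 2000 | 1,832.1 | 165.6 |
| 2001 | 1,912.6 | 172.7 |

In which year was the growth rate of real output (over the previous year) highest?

2001

1999: real = 1731.2/1.557 = 1111.88; growth vs 1998 (1128.16) = -1.44%.
2000: real = 1832.1/1.656 = 1106.34; growth vs 1999 (1111.88) = -0.50%.
2001: real = 1912.6/1.727 = 1107.47; growth vs 2000 (1106.34) = 0.10%.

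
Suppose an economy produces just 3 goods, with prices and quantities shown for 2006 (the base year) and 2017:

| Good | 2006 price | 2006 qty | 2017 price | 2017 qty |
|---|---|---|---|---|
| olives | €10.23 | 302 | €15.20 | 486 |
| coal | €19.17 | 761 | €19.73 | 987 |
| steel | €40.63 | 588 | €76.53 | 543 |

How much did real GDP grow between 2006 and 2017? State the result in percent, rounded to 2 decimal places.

10.55%

Real GDP 2006 = Nominal GDP 2006 = 10.23·302 + 19.17·761 + 40.63·588 = 41568.27.
Real GDP 2017 (at 2006 prices) = 10.23·486 + 19.17·987 + 40.63·543 = 45954.66.
Real growth = 45954.66/41568.27 − 1 = 0.1055.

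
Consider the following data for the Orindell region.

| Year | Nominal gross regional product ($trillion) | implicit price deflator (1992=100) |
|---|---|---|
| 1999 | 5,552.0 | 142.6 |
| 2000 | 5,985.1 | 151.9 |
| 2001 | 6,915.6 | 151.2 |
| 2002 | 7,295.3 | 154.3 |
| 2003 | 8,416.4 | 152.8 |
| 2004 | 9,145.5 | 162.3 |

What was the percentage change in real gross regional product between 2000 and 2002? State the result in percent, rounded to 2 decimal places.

Real gross regional product 2000 = 5985.1/1.519 = 3940.16.
Real gross regional product 2002 = 7295.3/1.543 = 4728.00.
Change = 4728.00/3940.16 − 1 = 0.2000.

20.00%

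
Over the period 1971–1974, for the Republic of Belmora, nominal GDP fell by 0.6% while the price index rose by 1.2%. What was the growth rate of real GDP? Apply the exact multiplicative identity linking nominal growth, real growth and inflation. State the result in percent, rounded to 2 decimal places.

(1 + g_nom) = (1 + g_real)(1 + π), so g_real = 0.9940 / 1.0120 − 1 = -0.01779.

-1.78%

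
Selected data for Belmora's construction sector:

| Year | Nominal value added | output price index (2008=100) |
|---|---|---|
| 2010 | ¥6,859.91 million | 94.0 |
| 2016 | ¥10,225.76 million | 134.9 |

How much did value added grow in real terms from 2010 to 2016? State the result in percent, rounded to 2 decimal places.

Deflate each year: 2010 → 6859.91/0.940 = 7297.78; 2016 → 10225.76/1.349 = 7580.25.
So real value added changed by 7580.25/7297.78 − 1 = 0.0387, i.e. 3.87%.

3.87%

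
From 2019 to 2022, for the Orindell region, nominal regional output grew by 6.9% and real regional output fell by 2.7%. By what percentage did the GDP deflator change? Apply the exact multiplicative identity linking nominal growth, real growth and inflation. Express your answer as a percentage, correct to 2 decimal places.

(1 + g_nom) = (1 + g_real)(1 + π), so π = 1.0690 / 0.9730 − 1 = 0.09866.

9.87%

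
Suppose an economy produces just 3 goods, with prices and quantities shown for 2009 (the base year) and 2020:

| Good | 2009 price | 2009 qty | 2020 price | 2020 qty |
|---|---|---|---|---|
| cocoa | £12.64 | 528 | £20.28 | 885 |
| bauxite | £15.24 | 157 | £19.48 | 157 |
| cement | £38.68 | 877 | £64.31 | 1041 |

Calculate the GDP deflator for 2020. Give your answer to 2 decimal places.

Nominal GDP 2020 = 20.28·885 + 19.48·157 + 64.31·1041 = 87952.87.
Real GDP 2020 (at 2009 prices) = 12.64·885 + 15.24·157 + 38.68·1041 = 53844.96.
Deflator = Nominal/Real × 100 = 87952.87/53844.96 × 100 = 163.345.

163.34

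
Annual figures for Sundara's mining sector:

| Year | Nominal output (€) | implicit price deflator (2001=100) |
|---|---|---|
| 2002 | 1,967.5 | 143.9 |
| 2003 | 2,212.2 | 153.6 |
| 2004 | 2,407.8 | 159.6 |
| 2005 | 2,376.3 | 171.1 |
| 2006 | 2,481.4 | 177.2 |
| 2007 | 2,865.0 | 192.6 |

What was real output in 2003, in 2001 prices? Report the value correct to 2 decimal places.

€1,440.23

Real output 2003 = 2212.2 / 1.536 = 1440.23.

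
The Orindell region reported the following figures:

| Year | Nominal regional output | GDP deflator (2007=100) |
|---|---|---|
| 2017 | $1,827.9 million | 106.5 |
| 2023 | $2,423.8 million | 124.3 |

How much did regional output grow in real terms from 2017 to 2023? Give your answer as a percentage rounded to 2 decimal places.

Real regional output 2017 = 1827.9 / 1.065 = 1716.34.
Real regional output 2023 = 2423.8 / 1.243 = 1949.96.
Real growth = 1949.96 / 1716.34 − 1 = 0.1361.

13.61%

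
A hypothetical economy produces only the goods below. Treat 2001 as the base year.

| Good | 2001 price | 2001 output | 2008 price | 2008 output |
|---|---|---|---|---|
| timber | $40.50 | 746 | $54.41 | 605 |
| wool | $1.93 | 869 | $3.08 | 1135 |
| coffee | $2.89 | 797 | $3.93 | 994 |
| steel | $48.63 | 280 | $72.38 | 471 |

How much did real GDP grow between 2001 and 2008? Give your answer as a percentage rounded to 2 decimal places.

9.75%

Real GDP 2001 = Nominal GDP 2001 = 40.50·746 + 1.93·869 + 2.89·797 + 48.63·280 = 47809.90.
Real GDP 2008 (at 2001 prices) = 40.50·605 + 1.93·1135 + 2.89·994 + 48.63·471 = 52470.44.
Real growth = 52470.44/47809.90 − 1 = 0.0975.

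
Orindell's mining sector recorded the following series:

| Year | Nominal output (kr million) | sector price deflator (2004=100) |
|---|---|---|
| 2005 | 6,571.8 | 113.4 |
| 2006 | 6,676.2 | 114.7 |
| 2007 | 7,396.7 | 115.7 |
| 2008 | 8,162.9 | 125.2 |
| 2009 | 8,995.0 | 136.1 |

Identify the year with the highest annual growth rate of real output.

2006: real = 6676.2/1.147 = 5820.58; growth vs 2005 (5795.24) = 0.44%.
2007: real = 7396.7/1.157 = 6393.00; growth vs 2006 (5820.58) = 9.83%.
2008: real = 8162.9/1.252 = 6519.89; growth vs 2007 (6393.00) = 1.98%.
2009: real = 8995.0/1.361 = 6609.11; growth vs 2008 (6519.89) = 1.37%.

2007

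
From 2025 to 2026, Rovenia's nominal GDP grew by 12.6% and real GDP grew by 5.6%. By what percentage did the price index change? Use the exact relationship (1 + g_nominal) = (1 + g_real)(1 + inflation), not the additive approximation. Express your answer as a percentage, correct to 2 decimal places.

(1 + g_nom) = (1 + g_real)(1 + π), so π = 1.1260 / 1.0560 − 1 = 0.06629.

6.63%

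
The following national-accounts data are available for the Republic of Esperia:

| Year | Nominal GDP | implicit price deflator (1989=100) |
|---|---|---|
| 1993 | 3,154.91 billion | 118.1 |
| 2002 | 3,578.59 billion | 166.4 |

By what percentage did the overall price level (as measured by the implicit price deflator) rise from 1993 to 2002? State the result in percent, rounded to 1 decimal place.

40.9%

Price-level change = 166.4 / 118.1 − 1 = 0.4090.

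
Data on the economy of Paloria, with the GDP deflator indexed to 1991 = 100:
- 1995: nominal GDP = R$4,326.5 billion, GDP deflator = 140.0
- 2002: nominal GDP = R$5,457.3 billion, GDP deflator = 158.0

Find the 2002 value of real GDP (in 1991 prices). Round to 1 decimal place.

Real GDP = Nominal / (GDP deflator/100) = 5457.3 / 1.580 = 3453.99.

R$3,454.0 billion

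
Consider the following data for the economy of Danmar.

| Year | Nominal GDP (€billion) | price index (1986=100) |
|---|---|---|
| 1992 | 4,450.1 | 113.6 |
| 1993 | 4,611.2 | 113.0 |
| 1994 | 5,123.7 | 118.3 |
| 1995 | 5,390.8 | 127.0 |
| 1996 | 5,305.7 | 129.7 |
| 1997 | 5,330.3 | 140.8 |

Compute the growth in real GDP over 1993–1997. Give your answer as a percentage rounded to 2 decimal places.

Real GDP 1993 = 4611.2/1.130 = 4080.71.
Real GDP 1997 = 5330.3/1.408 = 3785.72.
Change = 3785.72/4080.71 − 1 = -0.0723.

-7.23%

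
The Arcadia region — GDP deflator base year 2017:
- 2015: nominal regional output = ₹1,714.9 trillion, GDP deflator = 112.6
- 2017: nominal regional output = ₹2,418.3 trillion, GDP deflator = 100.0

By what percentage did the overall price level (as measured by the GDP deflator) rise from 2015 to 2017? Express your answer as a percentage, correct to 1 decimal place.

-11.2%

Price-level change = 100.0 / 112.6 − 1 = -0.1119.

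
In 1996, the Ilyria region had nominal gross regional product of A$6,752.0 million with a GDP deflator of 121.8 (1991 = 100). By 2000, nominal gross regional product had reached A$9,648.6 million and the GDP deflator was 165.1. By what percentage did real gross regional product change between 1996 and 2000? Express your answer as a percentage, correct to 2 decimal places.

5.42%

Real gross regional product 1996 = 6752.0 / 1.218 = 5543.51.
Real gross regional product 2000 = 9648.6 / 1.651 = 5844.09.
Real growth = 5844.09 / 5543.51 − 1 = 0.0542.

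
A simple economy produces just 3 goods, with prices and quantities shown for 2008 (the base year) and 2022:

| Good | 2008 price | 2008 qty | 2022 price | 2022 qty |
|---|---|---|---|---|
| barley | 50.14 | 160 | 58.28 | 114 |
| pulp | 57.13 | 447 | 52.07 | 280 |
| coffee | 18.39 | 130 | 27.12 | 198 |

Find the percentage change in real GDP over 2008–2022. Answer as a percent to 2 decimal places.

-29.48%

Real GDP 2008 = Nominal GDP 2008 = 50.14·160 + 57.13·447 + 18.39·130 = 35950.21.
Real GDP 2022 (at 2008 prices) = 50.14·114 + 57.13·280 + 18.39·198 = 25353.58.
Real growth = 25353.58/35950.21 − 1 = -0.2948.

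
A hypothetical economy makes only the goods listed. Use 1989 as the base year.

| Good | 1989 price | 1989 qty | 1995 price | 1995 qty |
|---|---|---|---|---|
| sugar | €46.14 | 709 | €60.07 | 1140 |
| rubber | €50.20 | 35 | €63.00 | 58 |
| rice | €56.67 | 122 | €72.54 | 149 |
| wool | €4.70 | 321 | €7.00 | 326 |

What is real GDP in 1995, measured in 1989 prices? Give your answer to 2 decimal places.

Real GDP 1995 = Σ (p_1989 × q_1995) = 46.14·1140 + 50.20·58 + 56.67·149 + 4.70·326 = 65487.23.

€65487.23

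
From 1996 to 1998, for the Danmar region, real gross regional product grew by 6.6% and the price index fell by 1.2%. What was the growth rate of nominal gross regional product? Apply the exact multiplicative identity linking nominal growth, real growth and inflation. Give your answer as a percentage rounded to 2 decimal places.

(1 + g_nom) = (1 + g_real)(1 + π) = 1.0660 × 0.9880 = 1.05321.

5.32%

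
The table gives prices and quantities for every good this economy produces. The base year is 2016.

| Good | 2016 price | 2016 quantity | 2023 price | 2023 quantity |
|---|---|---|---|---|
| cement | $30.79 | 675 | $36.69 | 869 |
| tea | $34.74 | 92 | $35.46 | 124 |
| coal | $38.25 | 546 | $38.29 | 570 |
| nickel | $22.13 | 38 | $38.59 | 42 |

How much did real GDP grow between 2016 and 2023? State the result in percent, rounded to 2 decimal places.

17.70%

Real GDP 2016 = Nominal GDP 2016 = 30.79·675 + 34.74·92 + 38.25·546 + 22.13·38 = 45704.77.
Real GDP 2023 (at 2016 prices) = 30.79·869 + 34.74·124 + 38.25·570 + 22.13·42 = 53796.23.
Real growth = 53796.23/45704.77 − 1 = 0.1770.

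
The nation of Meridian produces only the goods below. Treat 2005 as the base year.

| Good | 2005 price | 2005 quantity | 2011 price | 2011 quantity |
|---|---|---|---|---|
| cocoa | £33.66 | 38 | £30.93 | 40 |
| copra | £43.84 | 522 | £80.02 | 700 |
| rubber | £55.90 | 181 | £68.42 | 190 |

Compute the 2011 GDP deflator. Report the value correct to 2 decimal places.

Nominal GDP 2011 = 30.93·40 + 80.02·700 + 68.42·190 = 70251.00.
Real GDP 2011 (at 2005 prices) = 33.66·40 + 43.84·700 + 55.90·190 = 42655.40.
Deflator = Nominal/Real × 100 = 70251.00/42655.40 × 100 = 164.694.

164.69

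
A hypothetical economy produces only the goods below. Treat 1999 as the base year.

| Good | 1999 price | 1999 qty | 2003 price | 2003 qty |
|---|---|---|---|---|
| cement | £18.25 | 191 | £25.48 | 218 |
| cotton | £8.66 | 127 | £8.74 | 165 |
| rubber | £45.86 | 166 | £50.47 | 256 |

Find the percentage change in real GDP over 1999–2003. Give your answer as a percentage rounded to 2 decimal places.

Real GDP 1999 = Nominal GDP 1999 = 18.25·191 + 8.66·127 + 45.86·166 = 12198.33.
Real GDP 2003 (at 1999 prices) = 18.25·218 + 8.66·165 + 45.86·256 = 17147.56.
Real growth = 17147.56/12198.33 − 1 = 0.4057.

40.57%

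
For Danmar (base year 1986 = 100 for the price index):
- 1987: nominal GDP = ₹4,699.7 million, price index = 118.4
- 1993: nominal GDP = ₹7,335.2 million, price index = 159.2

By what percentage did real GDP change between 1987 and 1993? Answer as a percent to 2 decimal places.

Real GDP 1987 = 4699.7 / 1.184 = 3969.34.
Real GDP 1993 = 7335.2 / 1.592 = 4607.54.
Real growth = 4607.54 / 3969.34 − 1 = 0.1608.

16.08%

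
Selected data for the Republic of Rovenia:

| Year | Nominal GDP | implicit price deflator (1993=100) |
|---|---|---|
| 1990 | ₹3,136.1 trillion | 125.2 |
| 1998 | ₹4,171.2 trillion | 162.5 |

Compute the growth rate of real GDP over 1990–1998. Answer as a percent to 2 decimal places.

2.48%

Deflate each year: 1990 → 3136.1/1.252 = 2504.87; 1998 → 4171.2/1.625 = 2566.89.
So real GDP changed by 2566.89/2504.87 − 1 = 0.0248, i.e. 2.48%.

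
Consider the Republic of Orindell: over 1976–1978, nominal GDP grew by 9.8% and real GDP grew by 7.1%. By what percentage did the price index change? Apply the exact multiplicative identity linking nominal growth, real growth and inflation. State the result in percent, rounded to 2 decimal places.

2.52%

(1 + g_nom) = (1 + g_real)(1 + π), so π = 1.0980 / 1.0710 − 1 = 0.02521.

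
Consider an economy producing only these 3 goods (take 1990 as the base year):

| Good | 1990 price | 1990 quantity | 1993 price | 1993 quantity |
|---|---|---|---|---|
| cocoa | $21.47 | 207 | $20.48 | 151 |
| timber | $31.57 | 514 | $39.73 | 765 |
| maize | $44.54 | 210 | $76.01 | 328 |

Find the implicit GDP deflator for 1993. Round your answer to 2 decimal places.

Nominal GDP 1993 = 20.48·151 + 39.73·765 + 76.01·328 = 58417.21.
Real GDP 1993 (at 1990 prices) = 21.47·151 + 31.57·765 + 44.54·328 = 42002.14.
Deflator = Nominal/Real × 100 = 58417.21/42002.14 × 100 = 139.082.

139.08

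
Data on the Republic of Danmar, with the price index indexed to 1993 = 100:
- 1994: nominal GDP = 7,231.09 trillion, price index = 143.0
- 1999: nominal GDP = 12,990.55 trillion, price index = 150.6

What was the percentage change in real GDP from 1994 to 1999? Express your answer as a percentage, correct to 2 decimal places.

70.58%

Real GDP 1994 = 7231.09 / 1.430 = 5056.71.
Real GDP 1999 = 12990.55 / 1.506 = 8625.86.
Real growth = 8625.86 / 5056.71 − 1 = 0.7058.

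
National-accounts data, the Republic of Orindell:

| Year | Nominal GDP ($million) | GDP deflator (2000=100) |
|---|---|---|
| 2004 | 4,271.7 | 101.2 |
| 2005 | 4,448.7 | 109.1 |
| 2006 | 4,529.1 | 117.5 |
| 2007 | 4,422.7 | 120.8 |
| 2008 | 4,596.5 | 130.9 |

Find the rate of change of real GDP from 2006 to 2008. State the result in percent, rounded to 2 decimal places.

Real GDP 2006 = 4529.1/1.175 = 3854.55.
Real GDP 2008 = 4596.5/1.309 = 3511.46.
Change = 3511.46/3854.55 − 1 = -0.0890.

-8.90%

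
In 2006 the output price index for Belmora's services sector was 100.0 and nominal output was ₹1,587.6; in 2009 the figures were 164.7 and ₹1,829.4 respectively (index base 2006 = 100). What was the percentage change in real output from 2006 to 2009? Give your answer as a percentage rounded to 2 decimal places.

Real output 2006 = 1587.6 / 1.000 = 1587.60.
Real output 2009 = 1829.4 / 1.647 = 1110.75.
Real growth = 1110.75 / 1587.60 − 1 = -0.3004.

-30.04%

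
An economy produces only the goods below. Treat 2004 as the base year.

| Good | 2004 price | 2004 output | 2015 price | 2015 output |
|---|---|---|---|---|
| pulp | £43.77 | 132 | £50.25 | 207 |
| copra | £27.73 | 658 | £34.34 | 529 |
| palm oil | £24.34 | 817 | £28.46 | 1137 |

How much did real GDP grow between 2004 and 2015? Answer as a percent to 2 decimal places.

17.07%

Real GDP 2004 = Nominal GDP 2004 = 43.77·132 + 27.73·658 + 24.34·817 = 43909.76.
Real GDP 2015 (at 2004 prices) = 43.77·207 + 27.73·529 + 24.34·1137 = 51404.14.
Real growth = 51404.14/43909.76 − 1 = 0.1707.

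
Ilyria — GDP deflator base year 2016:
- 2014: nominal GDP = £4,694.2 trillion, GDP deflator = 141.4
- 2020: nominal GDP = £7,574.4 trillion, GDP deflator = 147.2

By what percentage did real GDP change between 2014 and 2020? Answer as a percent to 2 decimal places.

55.00%

Real GDP 2014 = 4694.2 / 1.414 = 3319.80.
Real GDP 2020 = 7574.4 / 1.472 = 5145.65.
Real growth = 5145.65 / 3319.80 − 1 = 0.5500.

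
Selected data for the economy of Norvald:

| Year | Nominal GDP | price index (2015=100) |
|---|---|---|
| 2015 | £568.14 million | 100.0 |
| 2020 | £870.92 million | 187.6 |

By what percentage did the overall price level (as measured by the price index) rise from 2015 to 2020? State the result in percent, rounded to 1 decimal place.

Price-level change = 187.6 / 100.0 − 1 = 0.8760.

87.6%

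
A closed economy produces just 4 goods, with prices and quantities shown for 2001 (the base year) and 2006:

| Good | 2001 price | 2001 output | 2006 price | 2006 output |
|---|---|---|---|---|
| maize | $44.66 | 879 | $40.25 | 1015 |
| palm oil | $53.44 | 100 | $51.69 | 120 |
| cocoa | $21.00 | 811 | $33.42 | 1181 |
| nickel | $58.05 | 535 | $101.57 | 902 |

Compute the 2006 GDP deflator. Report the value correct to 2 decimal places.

Nominal GDP 2006 = 40.25·1015 + 51.69·120 + 33.42·1181 + 101.57·902 = 178141.71.
Real GDP 2006 (at 2001 prices) = 44.66·1015 + 53.44·120 + 21.00·1181 + 58.05·902 = 128904.80.
Deflator = Nominal/Real × 100 = 178141.71/128904.80 × 100 = 138.196.

138.20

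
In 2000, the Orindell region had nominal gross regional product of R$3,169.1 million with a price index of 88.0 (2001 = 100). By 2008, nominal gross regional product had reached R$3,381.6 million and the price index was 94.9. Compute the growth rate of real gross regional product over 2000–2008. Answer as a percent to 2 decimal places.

Real gross regional product 2000 = 3169.1 / 0.880 = 3601.25.
Real gross regional product 2008 = 3381.6 / 0.949 = 3563.33.
Real growth = 3563.33 / 3601.25 − 1 = -0.0105.

-1.05%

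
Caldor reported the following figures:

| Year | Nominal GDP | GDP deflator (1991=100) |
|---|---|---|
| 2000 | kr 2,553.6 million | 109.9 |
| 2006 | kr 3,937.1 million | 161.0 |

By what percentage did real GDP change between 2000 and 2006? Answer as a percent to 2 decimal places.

Deflate each year: 2000 → 2553.6/1.099 = 2323.57; 2006 → 3937.1/1.610 = 2445.40.
So real GDP changed by 2445.40/2323.57 − 1 = 0.0524, i.e. 5.24%.

5.24%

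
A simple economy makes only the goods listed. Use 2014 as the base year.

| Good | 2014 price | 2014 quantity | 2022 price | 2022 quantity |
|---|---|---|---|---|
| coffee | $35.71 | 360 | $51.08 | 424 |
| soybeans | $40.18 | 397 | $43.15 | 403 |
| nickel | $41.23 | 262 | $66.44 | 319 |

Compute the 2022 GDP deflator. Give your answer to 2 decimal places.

135.42

Nominal GDP 2022 = 51.08·424 + 43.15·403 + 66.44·319 = 60241.73.
Real GDP 2022 (at 2014 prices) = 35.71·424 + 40.18·403 + 41.23·319 = 44485.95.
Deflator = Nominal/Real × 100 = 60241.73/44485.95 × 100 = 135.417.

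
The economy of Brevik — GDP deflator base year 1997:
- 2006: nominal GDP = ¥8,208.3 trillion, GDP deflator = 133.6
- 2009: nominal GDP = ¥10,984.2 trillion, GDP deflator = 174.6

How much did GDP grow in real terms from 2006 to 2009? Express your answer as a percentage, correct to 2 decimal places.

Deflate each year: 2006 → 8208.3/1.336 = 6143.94; 2009 → 10984.2/1.746 = 6291.07.
So real GDP changed by 6291.07/6143.94 − 1 = 0.0239, i.e. 2.39%.

2.39%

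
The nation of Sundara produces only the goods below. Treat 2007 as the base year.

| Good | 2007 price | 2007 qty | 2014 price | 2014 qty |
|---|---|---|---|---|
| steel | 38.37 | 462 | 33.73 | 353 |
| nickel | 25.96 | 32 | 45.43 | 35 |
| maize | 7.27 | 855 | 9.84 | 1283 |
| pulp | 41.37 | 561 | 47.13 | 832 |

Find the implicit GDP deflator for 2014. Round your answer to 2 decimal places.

Nominal GDP 2014 = 33.73·353 + 45.43·35 + 9.84·1283 + 47.13·832 = 65333.62.
Real GDP 2014 (at 2007 prices) = 38.37·353 + 25.96·35 + 7.27·1283 + 41.37·832 = 58200.46.
Deflator = Nominal/Real × 100 = 65333.62/58200.46 × 100 = 112.256.

112.26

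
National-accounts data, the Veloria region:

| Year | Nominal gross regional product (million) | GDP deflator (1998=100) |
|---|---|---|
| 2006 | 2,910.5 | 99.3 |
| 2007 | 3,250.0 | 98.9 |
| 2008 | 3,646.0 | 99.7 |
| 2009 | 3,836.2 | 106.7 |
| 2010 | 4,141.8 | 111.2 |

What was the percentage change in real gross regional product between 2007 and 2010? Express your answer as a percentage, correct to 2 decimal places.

Real gross regional product 2007 = 3250.0/0.989 = 3286.15.
Real gross regional product 2010 = 4141.8/1.112 = 3724.64.
Change = 3724.64/3286.15 − 1 = 0.1334.

13.34%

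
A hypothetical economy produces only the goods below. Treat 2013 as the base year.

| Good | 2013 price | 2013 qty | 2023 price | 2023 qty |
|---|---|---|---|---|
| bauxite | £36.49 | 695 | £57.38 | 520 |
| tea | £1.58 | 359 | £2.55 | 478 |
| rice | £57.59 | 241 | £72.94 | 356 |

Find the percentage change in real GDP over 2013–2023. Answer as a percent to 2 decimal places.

Real GDP 2013 = Nominal GDP 2013 = 36.49·695 + 1.58·359 + 57.59·241 = 39806.96.
Real GDP 2023 (at 2013 prices) = 36.49·520 + 1.58·478 + 57.59·356 = 40232.08.
Real growth = 40232.08/39806.96 − 1 = 0.0107.

1.07%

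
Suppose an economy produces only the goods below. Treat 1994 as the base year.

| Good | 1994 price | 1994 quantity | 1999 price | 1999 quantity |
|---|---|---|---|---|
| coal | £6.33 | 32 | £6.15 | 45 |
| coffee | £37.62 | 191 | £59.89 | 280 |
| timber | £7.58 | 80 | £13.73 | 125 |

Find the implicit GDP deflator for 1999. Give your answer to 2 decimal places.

Nominal GDP 1999 = 6.15·45 + 59.89·280 + 13.73·125 = 18762.20.
Real GDP 1999 (at 1994 prices) = 6.33·45 + 37.62·280 + 7.58·125 = 11765.95.
Deflator = Nominal/Real × 100 = 18762.20/11765.95 × 100 = 159.462.

159.46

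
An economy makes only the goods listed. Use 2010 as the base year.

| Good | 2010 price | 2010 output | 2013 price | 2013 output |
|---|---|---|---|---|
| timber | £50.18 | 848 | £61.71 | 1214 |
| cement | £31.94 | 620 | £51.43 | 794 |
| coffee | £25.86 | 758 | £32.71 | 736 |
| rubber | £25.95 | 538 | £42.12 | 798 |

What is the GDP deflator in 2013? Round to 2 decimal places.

137.63

Nominal GDP 2013 = 61.71·1214 + 51.43·794 + 32.71·736 + 42.12·798 = 173437.68.
Real GDP 2013 (at 2010 prices) = 50.18·1214 + 31.94·794 + 25.86·736 + 25.95·798 = 126019.94.
Deflator = Nominal/Real × 100 = 173437.68/126019.94 × 100 = 137.627.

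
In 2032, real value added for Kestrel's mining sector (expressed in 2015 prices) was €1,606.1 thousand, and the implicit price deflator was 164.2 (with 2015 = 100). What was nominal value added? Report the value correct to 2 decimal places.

Nominal value added = Real × (implicit price deflator/100) = 1606.1 × 1.642 = 2637.22.

€2,637.22 thousand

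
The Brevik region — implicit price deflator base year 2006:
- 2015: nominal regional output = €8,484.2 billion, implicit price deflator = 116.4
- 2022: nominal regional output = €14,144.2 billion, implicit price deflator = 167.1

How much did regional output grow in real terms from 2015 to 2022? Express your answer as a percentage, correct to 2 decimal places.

16.13%

Deflate each year: 2015 → 8484.2/1.164 = 7288.83; 2022 → 14144.2/1.671 = 8464.51.
So real regional output changed by 8464.51/7288.83 − 1 = 0.1613, i.e. 16.13%.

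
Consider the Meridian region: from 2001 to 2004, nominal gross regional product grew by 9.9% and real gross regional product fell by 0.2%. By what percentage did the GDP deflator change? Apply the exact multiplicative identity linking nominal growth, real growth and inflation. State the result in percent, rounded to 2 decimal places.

(1 + g_nom) = (1 + g_real)(1 + π), so π = 1.0990 / 0.9980 − 1 = 0.10120.

10.12%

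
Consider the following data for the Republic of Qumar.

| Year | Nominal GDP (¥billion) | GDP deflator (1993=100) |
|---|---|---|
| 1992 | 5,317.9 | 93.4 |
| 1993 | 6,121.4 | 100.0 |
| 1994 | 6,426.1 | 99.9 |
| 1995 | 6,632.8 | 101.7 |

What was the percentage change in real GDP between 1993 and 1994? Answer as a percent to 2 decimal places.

5.08%

Real GDP 1993 = 6121.4/1.000 = 6121.40.
Real GDP 1994 = 6426.1/0.999 = 6432.53.
Change = 6432.53/6121.40 − 1 = 0.0508.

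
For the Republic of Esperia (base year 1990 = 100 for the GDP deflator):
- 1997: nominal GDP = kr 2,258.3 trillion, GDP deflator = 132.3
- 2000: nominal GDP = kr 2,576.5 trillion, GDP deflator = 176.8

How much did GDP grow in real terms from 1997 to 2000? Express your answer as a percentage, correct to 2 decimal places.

Deflate each year: 1997 → 2258.3/1.323 = 1706.95; 2000 → 2576.5/1.768 = 1457.30.
So real GDP changed by 1457.30/1706.95 − 1 = -0.1463, i.e. -14.63%.

-14.63%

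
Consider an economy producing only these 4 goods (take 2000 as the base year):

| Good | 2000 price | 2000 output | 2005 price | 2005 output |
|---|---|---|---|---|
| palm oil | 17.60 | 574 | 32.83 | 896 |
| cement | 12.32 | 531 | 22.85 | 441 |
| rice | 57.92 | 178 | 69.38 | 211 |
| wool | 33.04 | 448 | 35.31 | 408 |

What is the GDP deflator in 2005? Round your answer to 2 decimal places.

146.12

Nominal GDP 2005 = 32.83·896 + 22.85·441 + 69.38·211 + 35.31·408 = 68538.19.
Real GDP 2005 (at 2000 prices) = 17.60·896 + 12.32·441 + 57.92·211 + 33.04·408 = 46904.16.
Deflator = Nominal/Real × 100 = 68538.19/46904.16 × 100 = 146.124.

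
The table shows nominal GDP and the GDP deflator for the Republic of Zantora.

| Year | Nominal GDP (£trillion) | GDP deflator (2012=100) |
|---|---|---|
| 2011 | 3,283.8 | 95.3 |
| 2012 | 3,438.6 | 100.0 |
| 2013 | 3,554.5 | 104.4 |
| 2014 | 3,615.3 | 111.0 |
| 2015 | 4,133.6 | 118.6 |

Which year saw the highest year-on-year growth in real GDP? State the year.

2012: real = 3438.6/1.000 = 3438.60; growth vs 2011 (3445.75) = -0.21%.
2013: real = 3554.5/1.044 = 3404.69; growth vs 2012 (3438.60) = -0.99%.
2014: real = 3615.3/1.110 = 3257.03; growth vs 2013 (3404.69) = -4.34%.
2015: real = 4133.6/1.186 = 3485.33; growth vs 2014 (3257.03) = 7.01%.

2015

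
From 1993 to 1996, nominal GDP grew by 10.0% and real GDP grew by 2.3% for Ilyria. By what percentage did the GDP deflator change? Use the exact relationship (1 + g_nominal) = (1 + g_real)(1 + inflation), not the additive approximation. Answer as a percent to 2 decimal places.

(1 + g_nom) = (1 + g_real)(1 + π), so π = 1.1000 / 1.0230 − 1 = 0.07527.

7.53%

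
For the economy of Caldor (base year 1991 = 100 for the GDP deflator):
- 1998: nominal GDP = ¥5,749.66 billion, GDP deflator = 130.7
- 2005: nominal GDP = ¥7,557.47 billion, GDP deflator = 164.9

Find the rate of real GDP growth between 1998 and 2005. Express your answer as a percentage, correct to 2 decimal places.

Real GDP 1998 = 5749.66 / 1.307 = 4399.13.
Real GDP 2005 = 7557.47 / 1.649 = 4583.06.
Real growth = 4583.06 / 4399.13 − 1 = 0.0418.

4.18%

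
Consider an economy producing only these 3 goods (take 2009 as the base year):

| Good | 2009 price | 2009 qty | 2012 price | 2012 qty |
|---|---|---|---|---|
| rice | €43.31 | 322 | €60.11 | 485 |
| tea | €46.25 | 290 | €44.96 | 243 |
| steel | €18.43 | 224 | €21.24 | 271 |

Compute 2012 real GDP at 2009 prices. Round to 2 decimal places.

€37238.63

Real GDP 2012 = Σ (p_2009 × q_2012) = 43.31·485 + 46.25·243 + 18.43·271 = 37238.63.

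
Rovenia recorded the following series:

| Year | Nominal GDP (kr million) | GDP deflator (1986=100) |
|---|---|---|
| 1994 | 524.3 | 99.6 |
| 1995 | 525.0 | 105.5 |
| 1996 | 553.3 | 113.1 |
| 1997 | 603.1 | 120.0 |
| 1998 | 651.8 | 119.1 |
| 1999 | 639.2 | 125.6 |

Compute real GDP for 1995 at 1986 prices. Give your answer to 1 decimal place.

Real GDP 1995 = 525.0 / 1.055 = 497.63.

kr 497.6 million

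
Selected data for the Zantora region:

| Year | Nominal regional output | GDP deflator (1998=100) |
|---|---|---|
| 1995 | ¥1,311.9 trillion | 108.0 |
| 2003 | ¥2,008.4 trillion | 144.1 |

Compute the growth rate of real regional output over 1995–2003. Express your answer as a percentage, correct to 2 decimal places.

14.74%

Real regional output 1995 = 1311.9 / 1.080 = 1214.72.
Real regional output 2003 = 2008.4 / 1.441 = 1393.75.
Real growth = 1393.75 / 1214.72 − 1 = 0.1474.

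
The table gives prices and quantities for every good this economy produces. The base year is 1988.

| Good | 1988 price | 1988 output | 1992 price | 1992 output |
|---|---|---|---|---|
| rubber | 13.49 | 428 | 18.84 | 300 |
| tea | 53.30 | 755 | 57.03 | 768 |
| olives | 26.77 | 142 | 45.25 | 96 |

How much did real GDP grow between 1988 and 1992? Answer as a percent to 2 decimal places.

-4.55%

Real GDP 1988 = Nominal GDP 1988 = 13.49·428 + 53.30·755 + 26.77·142 = 49816.56.
Real GDP 1992 (at 1988 prices) = 13.49·300 + 53.30·768 + 26.77·96 = 47551.32.
Real growth = 47551.32/49816.56 − 1 = -0.0455.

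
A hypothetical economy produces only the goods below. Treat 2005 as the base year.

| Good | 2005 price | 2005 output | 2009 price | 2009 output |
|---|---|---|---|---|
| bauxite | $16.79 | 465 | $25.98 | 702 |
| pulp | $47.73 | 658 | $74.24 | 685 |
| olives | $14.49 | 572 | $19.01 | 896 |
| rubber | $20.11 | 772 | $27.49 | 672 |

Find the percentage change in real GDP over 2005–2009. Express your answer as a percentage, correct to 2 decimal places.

Real GDP 2005 = Nominal GDP 2005 = 16.79·465 + 47.73·658 + 14.49·572 + 20.11·772 = 63026.89.
Real GDP 2009 (at 2005 prices) = 16.79·702 + 47.73·685 + 14.49·896 + 20.11·672 = 70978.59.
Real growth = 70978.59/63026.89 − 1 = 0.1262.

12.62%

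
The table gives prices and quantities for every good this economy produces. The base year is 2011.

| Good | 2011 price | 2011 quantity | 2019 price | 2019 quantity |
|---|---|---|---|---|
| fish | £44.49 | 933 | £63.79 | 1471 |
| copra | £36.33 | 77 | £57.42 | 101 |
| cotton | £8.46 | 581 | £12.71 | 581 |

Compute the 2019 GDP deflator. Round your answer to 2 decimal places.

Nominal GDP 2019 = 63.79·1471 + 57.42·101 + 12.71·581 = 107019.02.
Real GDP 2019 (at 2011 prices) = 44.49·1471 + 36.33·101 + 8.46·581 = 74029.38.
Deflator = Nominal/Real × 100 = 107019.02/74029.38 × 100 = 144.563.

144.56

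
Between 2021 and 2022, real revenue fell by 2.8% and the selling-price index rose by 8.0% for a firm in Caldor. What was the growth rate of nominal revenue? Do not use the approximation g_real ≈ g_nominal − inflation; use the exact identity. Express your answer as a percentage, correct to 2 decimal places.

4.98%

(1 + g_nom) = (1 + g_real)(1 + π) = 0.9720 × 1.0800 = 1.04976.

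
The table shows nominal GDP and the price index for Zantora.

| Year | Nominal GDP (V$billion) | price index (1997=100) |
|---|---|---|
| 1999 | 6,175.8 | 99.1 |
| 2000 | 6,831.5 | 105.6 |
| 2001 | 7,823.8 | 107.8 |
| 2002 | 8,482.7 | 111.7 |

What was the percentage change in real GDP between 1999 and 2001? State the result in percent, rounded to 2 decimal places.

16.46%

Real GDP 1999 = 6175.8/0.991 = 6231.89.
Real GDP 2001 = 7823.8/1.078 = 7257.70.
Change = 7257.70/6231.89 − 1 = 0.1646.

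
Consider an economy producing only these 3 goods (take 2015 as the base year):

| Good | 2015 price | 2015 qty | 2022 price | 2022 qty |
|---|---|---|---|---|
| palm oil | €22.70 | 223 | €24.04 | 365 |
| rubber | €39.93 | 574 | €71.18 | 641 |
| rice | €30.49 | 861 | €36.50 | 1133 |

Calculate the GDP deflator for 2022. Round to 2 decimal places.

Nominal GDP 2022 = 24.04·365 + 71.18·641 + 36.50·1133 = 95755.48.
Real GDP 2022 (at 2015 prices) = 22.70·365 + 39.93·641 + 30.49·1133 = 68425.80.
Deflator = Nominal/Real × 100 = 95755.48/68425.80 × 100 = 139.941.

139.94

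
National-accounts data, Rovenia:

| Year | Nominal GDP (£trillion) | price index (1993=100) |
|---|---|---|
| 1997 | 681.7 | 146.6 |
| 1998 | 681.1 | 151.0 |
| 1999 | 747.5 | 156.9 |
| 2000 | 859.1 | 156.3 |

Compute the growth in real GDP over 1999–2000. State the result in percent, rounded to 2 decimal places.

Real GDP 1999 = 747.5/1.569 = 476.42.
Real GDP 2000 = 859.1/1.563 = 549.65.
Change = 549.65/476.42 − 1 = 0.1537.

15.37%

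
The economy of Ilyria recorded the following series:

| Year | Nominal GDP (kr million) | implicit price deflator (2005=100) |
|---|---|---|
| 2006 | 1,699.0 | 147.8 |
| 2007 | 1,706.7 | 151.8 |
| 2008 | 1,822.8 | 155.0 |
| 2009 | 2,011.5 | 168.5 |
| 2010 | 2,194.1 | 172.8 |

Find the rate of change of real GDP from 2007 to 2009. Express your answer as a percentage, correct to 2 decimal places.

Real GDP 2007 = 1706.7/1.518 = 1124.31.
Real GDP 2009 = 2011.5/1.685 = 1193.77.
Change = 1193.77/1124.31 − 1 = 0.0618.

6.18%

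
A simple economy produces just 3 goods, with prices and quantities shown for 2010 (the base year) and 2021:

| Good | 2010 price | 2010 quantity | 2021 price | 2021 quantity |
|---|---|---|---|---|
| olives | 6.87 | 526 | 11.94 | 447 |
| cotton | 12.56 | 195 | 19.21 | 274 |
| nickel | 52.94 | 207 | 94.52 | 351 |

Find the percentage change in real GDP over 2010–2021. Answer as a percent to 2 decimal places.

47.43%

Real GDP 2010 = Nominal GDP 2010 = 6.87·526 + 12.56·195 + 52.94·207 = 17021.40.
Real GDP 2021 (at 2010 prices) = 6.87·447 + 12.56·274 + 52.94·351 = 25094.27.
Real growth = 25094.27/17021.40 − 1 = 0.4743.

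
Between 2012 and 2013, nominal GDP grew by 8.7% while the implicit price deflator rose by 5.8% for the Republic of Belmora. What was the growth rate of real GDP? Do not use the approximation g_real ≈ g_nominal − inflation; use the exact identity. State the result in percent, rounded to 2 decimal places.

2.74%

(1 + g_nom) = (1 + g_real)(1 + π), so g_real = 1.0870 / 1.0580 − 1 = 0.02741.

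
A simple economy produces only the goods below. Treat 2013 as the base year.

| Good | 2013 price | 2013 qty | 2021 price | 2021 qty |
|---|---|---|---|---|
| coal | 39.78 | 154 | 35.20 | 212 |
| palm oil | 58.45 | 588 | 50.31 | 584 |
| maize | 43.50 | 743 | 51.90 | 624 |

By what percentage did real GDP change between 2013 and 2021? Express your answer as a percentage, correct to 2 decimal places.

-4.26%

Real GDP 2013 = Nominal GDP 2013 = 39.78·154 + 58.45·588 + 43.50·743 = 72815.22.
Real GDP 2021 (at 2013 prices) = 39.78·212 + 58.45·584 + 43.50·624 = 69712.16.
Real growth = 69712.16/72815.22 − 1 = -0.0426.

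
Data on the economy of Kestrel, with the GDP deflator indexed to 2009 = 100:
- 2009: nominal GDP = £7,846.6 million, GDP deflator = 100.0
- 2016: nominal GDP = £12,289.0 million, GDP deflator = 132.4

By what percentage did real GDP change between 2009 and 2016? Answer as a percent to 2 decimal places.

Deflate each year: 2009 → 7846.6/1.000 = 7846.60; 2016 → 12289.0/1.324 = 9281.72.
So real GDP changed by 9281.72/7846.60 − 1 = 0.1829, i.e. 18.29%.

18.29%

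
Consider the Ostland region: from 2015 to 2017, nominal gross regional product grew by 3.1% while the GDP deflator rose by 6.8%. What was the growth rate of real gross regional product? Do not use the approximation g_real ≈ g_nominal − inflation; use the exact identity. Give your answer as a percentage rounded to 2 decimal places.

-3.46%

(1 + g_nom) = (1 + g_real)(1 + π), so g_real = 1.0310 / 1.0680 − 1 = -0.03464.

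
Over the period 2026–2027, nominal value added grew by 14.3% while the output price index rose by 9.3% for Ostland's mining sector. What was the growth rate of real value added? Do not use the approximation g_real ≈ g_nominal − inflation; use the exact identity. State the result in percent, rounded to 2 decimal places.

4.57%

(1 + g_nom) = (1 + g_real)(1 + π), so g_real = 1.1430 / 1.0930 − 1 = 0.04575.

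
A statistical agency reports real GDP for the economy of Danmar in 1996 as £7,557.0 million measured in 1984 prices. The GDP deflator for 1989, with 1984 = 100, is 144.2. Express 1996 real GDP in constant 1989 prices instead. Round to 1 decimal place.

Real GDP in 1989 prices = Real GDP in 1984 prices × (P_1989/P_1984) = 7557.0 × 1.442 = 10897.19.

£10,897.2 million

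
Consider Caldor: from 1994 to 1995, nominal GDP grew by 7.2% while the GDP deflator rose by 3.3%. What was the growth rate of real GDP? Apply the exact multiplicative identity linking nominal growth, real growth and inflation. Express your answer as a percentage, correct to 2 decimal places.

3.78%

(1 + g_nom) = (1 + g_real)(1 + π), so g_real = 1.0720 / 1.0330 − 1 = 0.03775.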